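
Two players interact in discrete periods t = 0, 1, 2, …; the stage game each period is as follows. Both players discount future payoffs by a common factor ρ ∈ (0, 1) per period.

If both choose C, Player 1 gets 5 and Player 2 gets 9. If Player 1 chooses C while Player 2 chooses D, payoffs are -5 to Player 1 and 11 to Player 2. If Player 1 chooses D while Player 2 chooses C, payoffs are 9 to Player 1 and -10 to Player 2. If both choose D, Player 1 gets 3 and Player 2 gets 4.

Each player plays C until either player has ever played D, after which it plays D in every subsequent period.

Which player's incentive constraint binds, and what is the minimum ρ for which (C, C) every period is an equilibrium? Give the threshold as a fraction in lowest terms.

Player 1; ρ ≥ 2/3

Player 1's threshold: (9−5)/(9−3) = 2/3.
Player 2's threshold: (11−9)/(11−4) = 2/7.
2/3 > 2/7, so Player 1 binds and ρ* = 2/3.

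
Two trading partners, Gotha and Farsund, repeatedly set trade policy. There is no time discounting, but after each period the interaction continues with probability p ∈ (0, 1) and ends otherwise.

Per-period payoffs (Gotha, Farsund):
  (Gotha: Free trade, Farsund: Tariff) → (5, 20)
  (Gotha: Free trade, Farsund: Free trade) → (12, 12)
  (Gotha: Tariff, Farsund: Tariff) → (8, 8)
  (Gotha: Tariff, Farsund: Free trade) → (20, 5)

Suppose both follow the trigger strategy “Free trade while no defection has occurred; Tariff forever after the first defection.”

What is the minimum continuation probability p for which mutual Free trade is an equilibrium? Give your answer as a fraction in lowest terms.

Expected cooperation value is 12 + p·12 + p²·12 + … = 12/(1−p); deviation gives 20 + p·8/(1−p).
12 ≥ 20(1−p) + 8p ⇒ 12p ≥ 8 ⇒ p ≥ 8/12 = 2/3.

2/3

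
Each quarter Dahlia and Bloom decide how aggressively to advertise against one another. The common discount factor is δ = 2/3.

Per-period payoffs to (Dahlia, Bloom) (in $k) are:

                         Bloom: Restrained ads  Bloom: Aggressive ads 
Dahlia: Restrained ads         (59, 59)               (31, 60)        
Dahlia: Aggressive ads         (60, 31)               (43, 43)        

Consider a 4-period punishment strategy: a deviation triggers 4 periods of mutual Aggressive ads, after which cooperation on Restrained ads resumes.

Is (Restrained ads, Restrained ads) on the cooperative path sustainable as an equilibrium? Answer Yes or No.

IC: δ+…+δ^4 ≥ (60−59)/(59−43) = 1/16.
At δ = 2/3: partial sum = 1.6049 ≥ 0.0625. Cooperation sustainable.

Yes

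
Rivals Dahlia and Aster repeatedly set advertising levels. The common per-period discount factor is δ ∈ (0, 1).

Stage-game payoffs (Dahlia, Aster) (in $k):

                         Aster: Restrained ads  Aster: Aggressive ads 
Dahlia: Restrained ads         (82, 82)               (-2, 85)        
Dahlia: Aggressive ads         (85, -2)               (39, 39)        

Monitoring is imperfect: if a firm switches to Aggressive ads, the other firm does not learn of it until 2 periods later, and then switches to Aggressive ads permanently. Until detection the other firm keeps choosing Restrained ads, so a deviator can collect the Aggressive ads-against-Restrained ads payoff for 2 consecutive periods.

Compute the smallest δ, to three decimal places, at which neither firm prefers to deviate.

The best deviation is to choose Aggressive ads for all 2 undetected periods, earning 85 each, then 39 forever once detected.
Deviation value: 85(1−δ^2)/(1−δ) + 39δ^2/(1−δ); cooperation value: 82/(1−δ).
IC: 82 ≥ 85(1−δ^2) + 39δ^2 = 85 − 46δ^2.
So δ^2 ≥ 3/46, giving δ ≥ (3/46)^(1/2) ≈ 0.255.

0.255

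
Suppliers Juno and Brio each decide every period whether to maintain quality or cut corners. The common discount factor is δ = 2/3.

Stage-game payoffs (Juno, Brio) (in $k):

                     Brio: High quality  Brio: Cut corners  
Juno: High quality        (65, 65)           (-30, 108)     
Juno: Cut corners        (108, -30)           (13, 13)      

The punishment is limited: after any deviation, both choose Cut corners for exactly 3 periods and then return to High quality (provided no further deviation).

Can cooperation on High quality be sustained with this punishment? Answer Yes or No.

Yes

A one-shot deviation gives 108 now, then 13 for 3 periods, then back to 65.
Gain from deviating: (108−65) today; loss: (65−13) in each of the next 3 periods.
No-deviation condition: (65−13)(δ+…+δ^3) ≥ 108−65, i.e. δ+…+δ^3 ≥ 43/52.
At δ = 2/3: δ+…+δ^3 = 1.4074 ≥ 0.8269.
So cooperation is sustainable.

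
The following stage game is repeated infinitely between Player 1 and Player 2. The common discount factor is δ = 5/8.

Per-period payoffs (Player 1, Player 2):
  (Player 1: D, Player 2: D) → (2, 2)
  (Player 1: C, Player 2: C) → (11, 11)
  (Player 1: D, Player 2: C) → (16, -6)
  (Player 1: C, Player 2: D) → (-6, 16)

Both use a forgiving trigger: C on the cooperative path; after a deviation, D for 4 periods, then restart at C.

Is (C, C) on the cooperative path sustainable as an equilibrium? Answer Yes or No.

Yes

A one-shot deviation gives 16 now, then 2 for 4 periods, then back to 11.
Gain from deviating: (16−11) today; loss: (11−2) in each of the next 4 periods.
No-deviation condition: (11−2)(δ+…+δ^4) ≥ 16−11, i.e. δ+…+δ^4 ≥ 5/9.
At δ = 5/8: δ+…+δ^4 = 1.4124 ≥ 0.5556.
So cooperation is sustainable.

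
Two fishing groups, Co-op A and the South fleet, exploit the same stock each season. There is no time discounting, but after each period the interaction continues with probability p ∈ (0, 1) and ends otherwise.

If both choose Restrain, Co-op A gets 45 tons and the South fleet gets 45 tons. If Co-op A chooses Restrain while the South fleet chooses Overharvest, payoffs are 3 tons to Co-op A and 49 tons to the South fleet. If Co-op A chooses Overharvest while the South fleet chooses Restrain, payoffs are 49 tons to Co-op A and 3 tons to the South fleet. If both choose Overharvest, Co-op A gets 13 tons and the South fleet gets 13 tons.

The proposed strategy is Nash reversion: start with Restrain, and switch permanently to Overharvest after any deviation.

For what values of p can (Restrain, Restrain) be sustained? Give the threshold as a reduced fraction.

With no time discounting, the continuation probability p plays the role of the discount factor.
Grim-trigger IC: 45/(1−p) ≥ 49 + 13p/(1−p) ⇒ p ≥ (49−45)/(49−13) = 1/9.

1/9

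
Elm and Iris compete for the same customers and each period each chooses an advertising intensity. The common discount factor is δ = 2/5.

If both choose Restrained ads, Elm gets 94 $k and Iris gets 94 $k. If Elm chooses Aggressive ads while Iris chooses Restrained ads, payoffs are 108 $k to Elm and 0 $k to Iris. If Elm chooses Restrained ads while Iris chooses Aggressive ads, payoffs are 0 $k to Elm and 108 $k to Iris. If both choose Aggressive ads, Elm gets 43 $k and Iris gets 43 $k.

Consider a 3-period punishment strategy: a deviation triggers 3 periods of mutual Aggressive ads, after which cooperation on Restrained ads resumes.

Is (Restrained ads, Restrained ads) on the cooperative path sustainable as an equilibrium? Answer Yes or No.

IC: δ+…+δ^3 ≥ (108−94)/(94−43) = 14/51.
At δ = 2/5: partial sum = 0.6240 ≥ 0.2745. Cooperation sustainable.

Yes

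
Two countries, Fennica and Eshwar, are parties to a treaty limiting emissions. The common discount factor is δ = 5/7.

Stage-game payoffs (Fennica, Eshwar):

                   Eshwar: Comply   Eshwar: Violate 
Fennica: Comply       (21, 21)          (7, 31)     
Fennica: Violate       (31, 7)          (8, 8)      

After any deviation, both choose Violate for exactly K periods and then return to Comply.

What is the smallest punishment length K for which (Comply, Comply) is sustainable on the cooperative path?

2

IC: δ(1−δ^K)/(1−δ) ≥ (31−21)/(21−8) = 10/13.
With δ = 5/7: need 1 − δ^K ≥ 10/13·(1−5/7)/(5/7), i.e. δ^K ≤ 0.6923.
Since (5/7)^1 = 0.7143 and (5/7)^2 = 0.5102, the smallest such K is 2.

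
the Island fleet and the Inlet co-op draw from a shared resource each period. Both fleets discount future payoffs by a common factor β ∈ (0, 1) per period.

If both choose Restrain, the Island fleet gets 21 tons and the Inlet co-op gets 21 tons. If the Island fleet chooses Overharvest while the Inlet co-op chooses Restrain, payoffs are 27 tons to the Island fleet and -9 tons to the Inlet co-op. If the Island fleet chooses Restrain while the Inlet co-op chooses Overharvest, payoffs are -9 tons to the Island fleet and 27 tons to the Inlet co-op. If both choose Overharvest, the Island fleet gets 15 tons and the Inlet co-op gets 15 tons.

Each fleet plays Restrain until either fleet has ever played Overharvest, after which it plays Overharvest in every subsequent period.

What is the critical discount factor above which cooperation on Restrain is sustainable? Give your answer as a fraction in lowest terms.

Cooperation forever yields 21 each period: 21/(1−β).
Deviating yields 27 once, then 15 forever: 27 + 15β/(1−β).
No profitable deviation requires 21/(1−β) ≥ 27 + 15β/(1−β).
Multiplying by (1−β): 21 ≥ 27(1−β) + 15β = 27 − 12β.
So 12β ≥ 6, i.e. β ≥ 6/12 = 1/2.

1/2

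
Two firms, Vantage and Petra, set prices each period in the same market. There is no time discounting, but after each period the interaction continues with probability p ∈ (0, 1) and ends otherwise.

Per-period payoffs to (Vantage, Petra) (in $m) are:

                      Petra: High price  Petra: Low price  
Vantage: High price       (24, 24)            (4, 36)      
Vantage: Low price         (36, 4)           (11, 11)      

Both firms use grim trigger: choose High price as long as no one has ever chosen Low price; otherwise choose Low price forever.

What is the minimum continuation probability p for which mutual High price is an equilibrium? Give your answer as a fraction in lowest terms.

12/25

Expected cooperation value is 24 + p·24 + p²·24 + … = 24/(1−p); deviation gives 36 + p·11/(1−p).
24 ≥ 36(1−p) + 11p ⇒ 25p ≥ 12 ⇒ p ≥ 12/25.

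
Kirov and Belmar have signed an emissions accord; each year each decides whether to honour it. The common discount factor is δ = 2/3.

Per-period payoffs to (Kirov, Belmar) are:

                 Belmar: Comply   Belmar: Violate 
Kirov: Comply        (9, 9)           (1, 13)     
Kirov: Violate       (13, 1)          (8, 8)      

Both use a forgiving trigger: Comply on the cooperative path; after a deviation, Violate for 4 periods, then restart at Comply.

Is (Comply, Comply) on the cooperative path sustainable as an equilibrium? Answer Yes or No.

IC: δ+…+δ^4 ≥ (13−9)/(9−8) = 4.
At δ = 2/3: partial sum = 1.6049 < 4.0000. Cooperation not sustainable.

No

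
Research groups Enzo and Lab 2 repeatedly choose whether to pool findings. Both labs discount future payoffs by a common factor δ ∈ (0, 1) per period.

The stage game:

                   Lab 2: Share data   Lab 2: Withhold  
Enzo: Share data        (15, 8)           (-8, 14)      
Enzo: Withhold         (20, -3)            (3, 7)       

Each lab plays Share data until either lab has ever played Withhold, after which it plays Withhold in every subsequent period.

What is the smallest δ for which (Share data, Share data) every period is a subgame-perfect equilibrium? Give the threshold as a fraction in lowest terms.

Enzo's threshold: (20−15)/(20−3) = 5/17.
Lab 2's threshold: (14−8)/(14−7) = 6/7.
5/17 < 6/7, so Lab 2 binds and δ* = 6/7.

6/7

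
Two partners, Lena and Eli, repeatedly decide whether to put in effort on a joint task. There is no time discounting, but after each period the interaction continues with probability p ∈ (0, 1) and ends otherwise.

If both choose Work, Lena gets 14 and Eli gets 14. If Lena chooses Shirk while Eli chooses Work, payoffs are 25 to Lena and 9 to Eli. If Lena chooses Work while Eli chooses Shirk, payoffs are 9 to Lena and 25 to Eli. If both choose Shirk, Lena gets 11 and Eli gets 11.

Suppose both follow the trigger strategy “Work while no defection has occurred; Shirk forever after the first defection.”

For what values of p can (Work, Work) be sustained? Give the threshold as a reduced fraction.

11/14

With no time discounting, the continuation probability p plays the role of the discount factor.
Grim-trigger IC: 14/(1−p) ≥ 25 + 11p/(1−p) ⇒ p ≥ (25−14)/(25−11) = 11/14.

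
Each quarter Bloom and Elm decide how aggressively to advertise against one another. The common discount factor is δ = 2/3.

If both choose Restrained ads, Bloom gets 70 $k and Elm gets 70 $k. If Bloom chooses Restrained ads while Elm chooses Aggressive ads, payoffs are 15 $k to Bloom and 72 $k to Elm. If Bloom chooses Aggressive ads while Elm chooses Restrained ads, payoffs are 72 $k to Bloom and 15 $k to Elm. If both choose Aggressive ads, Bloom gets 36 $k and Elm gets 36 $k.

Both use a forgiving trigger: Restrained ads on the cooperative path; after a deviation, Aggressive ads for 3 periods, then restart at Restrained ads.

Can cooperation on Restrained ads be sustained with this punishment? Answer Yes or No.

Yes

Comparing payoff streams over the 4 periods until play realigns: cooperate → 70(1+δ+…+δ^3); deviate → 72 + 36(δ+…+δ^3).
Cooperation is sustained iff (70−36)(δ+…+δ^3) ≥ 72−70.
δ+…+δ^3 = 2/3·(1−(2/3)^3)/(1−2/3) = 1.4074, and (72−70)/(70−36) = 0.0588.
1.4074 ≥ 0.0588, so cooperation is sustainable.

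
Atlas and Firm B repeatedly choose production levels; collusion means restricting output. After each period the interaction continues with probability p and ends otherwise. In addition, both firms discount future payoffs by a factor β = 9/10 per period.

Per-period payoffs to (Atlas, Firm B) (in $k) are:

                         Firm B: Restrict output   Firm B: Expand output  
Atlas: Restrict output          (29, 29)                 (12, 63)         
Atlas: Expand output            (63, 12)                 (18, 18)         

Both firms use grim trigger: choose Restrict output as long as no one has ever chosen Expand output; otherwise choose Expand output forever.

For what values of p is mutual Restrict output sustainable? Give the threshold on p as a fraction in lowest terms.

With continuation probability p and discount β, the effective per-period discount factor is βp.
Grim-trigger IC: βp ≥ (63−29)/(63−18) = 34/45.
So p ≥ (34/45)/(9/10) = 68/81.

68/81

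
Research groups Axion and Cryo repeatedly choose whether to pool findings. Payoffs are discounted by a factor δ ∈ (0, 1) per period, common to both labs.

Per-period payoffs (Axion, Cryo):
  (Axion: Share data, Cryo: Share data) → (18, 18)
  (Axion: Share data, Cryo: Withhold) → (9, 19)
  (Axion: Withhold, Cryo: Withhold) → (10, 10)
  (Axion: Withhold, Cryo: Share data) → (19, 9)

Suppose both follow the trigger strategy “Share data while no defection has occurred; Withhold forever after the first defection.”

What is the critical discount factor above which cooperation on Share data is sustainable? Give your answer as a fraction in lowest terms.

One-period gain from deviating is 19 − 18 = 1. The loss is 18 − 10 = 8 in every subsequent period, with present value 8·δ/(1−δ).
Deviation is unprofitable when 8·δ/(1−δ) ≥ 1, i.e. δ/(1−δ) ≥ 1/8.
Equivalently δ ≥ 1/(1+8) = 1/9.

1/9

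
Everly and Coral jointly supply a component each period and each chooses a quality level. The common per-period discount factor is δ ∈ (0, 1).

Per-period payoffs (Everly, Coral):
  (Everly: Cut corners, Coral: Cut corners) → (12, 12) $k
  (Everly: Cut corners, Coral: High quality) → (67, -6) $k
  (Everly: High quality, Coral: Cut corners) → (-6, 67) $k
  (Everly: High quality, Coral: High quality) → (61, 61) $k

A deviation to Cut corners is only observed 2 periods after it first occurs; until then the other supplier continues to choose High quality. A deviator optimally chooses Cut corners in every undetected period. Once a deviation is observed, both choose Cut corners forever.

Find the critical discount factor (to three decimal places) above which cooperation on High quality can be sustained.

Deviating for the 2 undetected periods gains 67−61 = 6 per period over cooperation, then loses 61−12 = 49 per period forever once punishment starts.
Gain: 6(1 + δ + … + δ^1); loss: 49·δ^2/(1−δ).
No profitable deviation ⇔ 6(1−δ^2) ≤ 49·δ^2, i.e. δ^2 ≥ 6/(6+49) = 6/55.
Hence δ ≥ (6/55)^(1/2) ≈ 0.330.

0.330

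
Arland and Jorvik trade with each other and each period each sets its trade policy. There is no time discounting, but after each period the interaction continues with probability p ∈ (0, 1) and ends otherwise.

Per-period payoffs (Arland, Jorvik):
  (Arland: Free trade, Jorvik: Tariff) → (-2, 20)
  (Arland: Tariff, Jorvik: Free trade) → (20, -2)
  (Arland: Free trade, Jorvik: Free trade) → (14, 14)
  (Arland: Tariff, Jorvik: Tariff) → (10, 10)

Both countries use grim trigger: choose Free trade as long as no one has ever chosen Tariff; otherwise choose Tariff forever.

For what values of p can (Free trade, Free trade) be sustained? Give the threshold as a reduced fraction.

3/5

With no time discounting, the continuation probability p plays the role of the discount factor.
Grim-trigger IC: 14/(1−p) ≥ 20 + 10p/(1−p) ⇒ p ≥ (20−14)/(20−10) = 3/5.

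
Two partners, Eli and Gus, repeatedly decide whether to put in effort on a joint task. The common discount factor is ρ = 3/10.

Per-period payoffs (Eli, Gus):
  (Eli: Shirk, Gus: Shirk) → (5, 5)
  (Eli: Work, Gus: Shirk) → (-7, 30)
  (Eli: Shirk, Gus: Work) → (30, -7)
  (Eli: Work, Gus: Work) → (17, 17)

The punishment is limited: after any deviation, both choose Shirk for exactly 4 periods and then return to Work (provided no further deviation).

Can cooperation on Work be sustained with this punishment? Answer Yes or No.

A one-shot deviation gives 30 now, then 5 for 4 periods, then back to 17.
Gain from deviating: (30−17) today; loss: (17−5) in each of the next 4 periods.
No-deviation condition: (17−5)(ρ+…+ρ^4) ≥ 30−17, i.e. ρ+…+ρ^4 ≥ 13/12.
At ρ = 3/10: ρ+…+ρ^4 = 0.4251 < 1.0833.
So cooperation is not sustainable.

No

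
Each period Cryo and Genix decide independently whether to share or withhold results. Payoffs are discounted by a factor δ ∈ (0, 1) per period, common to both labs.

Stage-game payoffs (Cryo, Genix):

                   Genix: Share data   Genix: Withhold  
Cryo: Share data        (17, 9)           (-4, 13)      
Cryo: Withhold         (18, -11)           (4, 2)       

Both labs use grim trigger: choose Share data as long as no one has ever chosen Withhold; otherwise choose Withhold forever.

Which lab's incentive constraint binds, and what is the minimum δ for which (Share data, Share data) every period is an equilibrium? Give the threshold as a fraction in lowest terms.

Cryo: cooperation gives 17 each period; deviation gives 18 once then 4 forever.
  17/(1−δ) ≥ 18 + 4δ/(1−δ) ⇒ δ ≥ 1/14.
Genix: cooperation gives 9 each period; deviation gives 13 once then 2 forever.
  δ ≥ 4/11.
Both must hold, so the binding constraint is Genix's: δ ≥ 4/11.

Genix; δ ≥ 4/11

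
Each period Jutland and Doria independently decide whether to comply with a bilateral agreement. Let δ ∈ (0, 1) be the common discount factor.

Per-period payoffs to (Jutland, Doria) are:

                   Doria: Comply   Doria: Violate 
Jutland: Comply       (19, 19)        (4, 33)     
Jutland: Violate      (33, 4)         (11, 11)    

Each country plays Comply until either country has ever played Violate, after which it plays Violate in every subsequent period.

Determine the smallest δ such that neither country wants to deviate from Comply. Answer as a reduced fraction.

One-period gain from deviating is 33 − 19 = 14. The loss is 19 − 11 = 8 in every subsequent period, with present value 8·δ/(1−δ).
Deviation is unprofitable when 8·δ/(1−δ) ≥ 14, i.e. δ/(1−δ) ≥ 7/4.
Equivalently δ ≥ 14/(14+8) = 7/11.

7/11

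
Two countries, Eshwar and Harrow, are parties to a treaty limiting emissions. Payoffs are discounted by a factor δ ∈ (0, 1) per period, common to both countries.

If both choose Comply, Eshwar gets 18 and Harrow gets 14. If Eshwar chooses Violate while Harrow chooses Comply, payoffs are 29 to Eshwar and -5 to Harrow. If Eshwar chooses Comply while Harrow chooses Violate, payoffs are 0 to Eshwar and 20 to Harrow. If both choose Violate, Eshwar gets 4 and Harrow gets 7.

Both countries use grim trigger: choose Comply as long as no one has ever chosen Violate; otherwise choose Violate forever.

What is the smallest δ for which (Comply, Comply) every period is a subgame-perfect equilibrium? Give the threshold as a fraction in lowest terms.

For Eshwar: deviation gain 29−18 = 11, per-period punishment loss 18−4 = 14. IC gives δ ≥ 11/25.
For Harrow: gain 6, loss 7 per period, so δ ≥ 6/13.
The tighter constraint is Harrow's, so cooperation needs δ ≥ 6/13.

6/13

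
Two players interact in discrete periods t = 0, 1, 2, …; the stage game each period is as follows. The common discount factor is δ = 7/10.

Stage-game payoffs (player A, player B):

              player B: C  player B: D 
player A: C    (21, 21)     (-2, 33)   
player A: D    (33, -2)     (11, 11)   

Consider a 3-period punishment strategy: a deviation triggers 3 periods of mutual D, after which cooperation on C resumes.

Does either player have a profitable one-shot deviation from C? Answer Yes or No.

A one-shot deviation gives 33 now, then 11 for 3 periods, then back to 21.
Gain from deviating: (33−21) today; loss: (21−11) in each of the next 3 periods.
No-deviation condition: (21−11)(δ+…+δ^3) ≥ 33−21, i.e. δ+…+δ^3 ≥ 6/5.
At δ = 7/10: δ+…+δ^3 = 1.5330 ≥ 1.2000.
So cooperation is sustainable.

No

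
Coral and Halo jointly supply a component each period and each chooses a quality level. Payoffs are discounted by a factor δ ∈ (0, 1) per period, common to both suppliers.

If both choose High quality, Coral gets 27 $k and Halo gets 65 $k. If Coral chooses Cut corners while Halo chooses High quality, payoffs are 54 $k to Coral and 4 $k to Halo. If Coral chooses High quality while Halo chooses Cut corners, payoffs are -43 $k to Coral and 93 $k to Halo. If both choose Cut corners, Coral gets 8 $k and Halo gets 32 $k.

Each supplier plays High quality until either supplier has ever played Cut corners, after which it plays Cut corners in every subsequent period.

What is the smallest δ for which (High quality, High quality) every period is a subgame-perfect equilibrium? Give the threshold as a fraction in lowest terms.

27/46

Coral's threshold: (54−27)/(54−8) = 27/46.
Halo's threshold: (93−65)/(93−32) = 28/61.
27/46 > 28/61, so Coral binds and δ* = 27/46.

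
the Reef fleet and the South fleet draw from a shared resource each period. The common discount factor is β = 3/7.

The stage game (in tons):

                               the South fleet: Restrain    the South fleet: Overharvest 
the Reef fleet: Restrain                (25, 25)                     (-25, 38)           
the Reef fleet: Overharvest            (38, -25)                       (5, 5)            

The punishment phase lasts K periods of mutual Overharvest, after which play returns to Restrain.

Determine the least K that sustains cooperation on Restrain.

3

IC: β(1−β^K)/(1−β) ≥ (38−25)/(25−5) = 13/20.
With β = 3/7: need 1 − β^K ≥ 13/20·(1−3/7)/(3/7), i.e. β^K ≤ 0.1333.
Since (3/7)^2 = 0.1837 and (3/7)^3 = 0.0787, the smallest such K is 3.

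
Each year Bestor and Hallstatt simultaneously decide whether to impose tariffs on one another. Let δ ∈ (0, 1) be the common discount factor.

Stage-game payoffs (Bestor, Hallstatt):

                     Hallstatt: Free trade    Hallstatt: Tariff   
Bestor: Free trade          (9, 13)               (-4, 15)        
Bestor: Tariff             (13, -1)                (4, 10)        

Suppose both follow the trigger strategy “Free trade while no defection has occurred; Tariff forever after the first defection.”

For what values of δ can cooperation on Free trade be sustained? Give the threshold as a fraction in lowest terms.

For Bestor: deviation gain 13−9 = 4, per-period punishment loss 9−4 = 5. IC gives δ ≥ 4/9.
For Hallstatt: gain 2, loss 3 per period, so δ ≥ 2/5.
The tighter constraint is Bestor's, so cooperation needs δ ≥ 4/9.

4/9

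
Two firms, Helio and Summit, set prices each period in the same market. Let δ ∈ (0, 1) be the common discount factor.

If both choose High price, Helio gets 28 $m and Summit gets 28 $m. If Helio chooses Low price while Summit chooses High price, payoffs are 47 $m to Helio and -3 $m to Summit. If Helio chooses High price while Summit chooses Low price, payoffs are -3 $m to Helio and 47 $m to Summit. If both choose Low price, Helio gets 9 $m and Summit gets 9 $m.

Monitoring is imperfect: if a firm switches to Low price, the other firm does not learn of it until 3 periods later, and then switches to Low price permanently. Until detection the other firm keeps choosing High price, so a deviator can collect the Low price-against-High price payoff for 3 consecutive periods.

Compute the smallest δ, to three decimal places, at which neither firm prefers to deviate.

0.794

Deviating for the 3 undetected periods gains 47−28 = 19 per period over cooperation, then loses 28−9 = 19 per period forever once punishment starts.
Gain: 19(1 + δ + … + δ^2); loss: 19·δ^3/(1−δ).
No profitable deviation ⇔ 19(1−δ^3) ≤ 19·δ^3, i.e. δ^3 ≥ 19/(19+19) = 1/2.
Hence δ ≥ (1/2)^(1/3) ≈ 0.794.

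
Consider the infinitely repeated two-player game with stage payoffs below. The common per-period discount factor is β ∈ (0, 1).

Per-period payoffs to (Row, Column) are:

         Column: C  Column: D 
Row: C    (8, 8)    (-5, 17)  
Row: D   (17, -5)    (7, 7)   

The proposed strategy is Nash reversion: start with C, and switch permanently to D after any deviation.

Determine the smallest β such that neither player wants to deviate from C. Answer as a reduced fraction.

One-period gain from deviating is 17 − 8 = 9. The loss is 8 − 7 = 1 in every subsequent period, with present value 1·β/(1−β).
Deviation is unprofitable when 1·β/(1−β) ≥ 9, i.e. β/(1−β) ≥ 9.
Equivalently β ≥ 9/(9+1) = 9/10.

9/10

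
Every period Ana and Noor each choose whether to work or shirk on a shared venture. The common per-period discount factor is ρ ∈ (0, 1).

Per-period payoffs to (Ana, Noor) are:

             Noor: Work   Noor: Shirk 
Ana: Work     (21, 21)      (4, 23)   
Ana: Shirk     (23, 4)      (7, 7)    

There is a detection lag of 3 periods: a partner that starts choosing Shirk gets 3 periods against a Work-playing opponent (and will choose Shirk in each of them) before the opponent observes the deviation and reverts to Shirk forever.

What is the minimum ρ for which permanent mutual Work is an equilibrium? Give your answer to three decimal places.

0.500

A deviator earns 23 for 3 periods, then 7 forever; cooperating earns 21 forever. Multiplying the IC by (1−ρ):
21 ≥ 23(1−ρ^3) + 7ρ^3, so 16·ρ^3 ≥ 2 and ρ^3 ≥ 1/8.
ρ ≥ (1/8)^(1/3) ≈ 0.500.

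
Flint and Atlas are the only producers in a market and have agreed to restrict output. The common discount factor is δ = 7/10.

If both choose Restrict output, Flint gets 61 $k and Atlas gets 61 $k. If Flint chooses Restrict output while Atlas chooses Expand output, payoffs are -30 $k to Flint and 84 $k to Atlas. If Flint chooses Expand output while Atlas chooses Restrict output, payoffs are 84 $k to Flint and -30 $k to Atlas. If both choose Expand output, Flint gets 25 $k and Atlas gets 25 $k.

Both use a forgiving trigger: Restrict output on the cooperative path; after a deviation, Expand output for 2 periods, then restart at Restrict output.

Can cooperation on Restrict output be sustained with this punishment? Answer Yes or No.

Comparing payoff streams over the 3 periods until play realigns: cooperate → 61(1+δ+…+δ^2); deviate → 84 + 25(δ+…+δ^2).
Cooperation is sustained iff (61−25)(δ+…+δ^2) ≥ 84−61.
δ+…+δ^2 = 7/10·(1−(7/10)^2)/(1−7/10) = 1.1900, and (84−61)/(61−25) = 0.6389.
1.1900 ≥ 0.6389, so cooperation is sustainable.

Yes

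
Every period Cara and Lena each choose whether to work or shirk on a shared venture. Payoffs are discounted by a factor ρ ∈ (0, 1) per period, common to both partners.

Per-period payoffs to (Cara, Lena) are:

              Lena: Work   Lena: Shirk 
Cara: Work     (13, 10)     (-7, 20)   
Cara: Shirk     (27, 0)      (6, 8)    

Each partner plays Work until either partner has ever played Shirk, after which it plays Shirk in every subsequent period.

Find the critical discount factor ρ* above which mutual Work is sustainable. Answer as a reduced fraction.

Cara's threshold: (27−13)/(27−6) = 2/3.
Lena's threshold: (20−10)/(20−8) = 5/6.
2/3 < 5/6, so Lena binds and ρ* = 5/6.

5/6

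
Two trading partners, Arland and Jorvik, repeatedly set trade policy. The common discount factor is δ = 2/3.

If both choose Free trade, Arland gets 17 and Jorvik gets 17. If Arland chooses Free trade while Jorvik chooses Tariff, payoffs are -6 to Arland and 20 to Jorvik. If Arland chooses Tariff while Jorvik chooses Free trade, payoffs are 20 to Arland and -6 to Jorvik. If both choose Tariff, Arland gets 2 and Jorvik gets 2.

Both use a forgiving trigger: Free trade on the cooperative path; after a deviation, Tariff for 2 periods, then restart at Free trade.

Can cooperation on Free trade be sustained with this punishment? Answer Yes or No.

Yes

A one-shot deviation gives 20 now, then 2 for 2 periods, then back to 17.
Gain from deviating: (20−17) today; loss: (17−2) in each of the next 2 periods.
No-deviation condition: (17−2)(δ+…+δ^2) ≥ 20−17, i.e. δ+…+δ^2 ≥ 1/5.
At δ = 2/3: δ+…+δ^2 = 1.1111 ≥ 0.2000.
So cooperation is sustainable.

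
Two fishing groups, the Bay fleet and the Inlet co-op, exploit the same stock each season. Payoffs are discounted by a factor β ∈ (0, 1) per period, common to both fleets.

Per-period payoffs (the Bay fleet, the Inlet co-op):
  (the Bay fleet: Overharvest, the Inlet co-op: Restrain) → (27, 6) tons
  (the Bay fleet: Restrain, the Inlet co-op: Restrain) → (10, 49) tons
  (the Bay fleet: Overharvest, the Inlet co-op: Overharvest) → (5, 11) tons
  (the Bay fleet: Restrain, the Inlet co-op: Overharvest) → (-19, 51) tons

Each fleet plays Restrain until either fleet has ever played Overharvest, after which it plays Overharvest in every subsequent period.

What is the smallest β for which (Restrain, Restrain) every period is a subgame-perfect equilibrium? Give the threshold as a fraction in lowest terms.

17/22

For the Bay fleet: deviation gain 27−10 = 17, per-period punishment loss 10−5 = 5. IC gives β ≥ 17/22.
For the Inlet co-op: gain 2, loss 38 per period, so β ≥ 2/40 = 1/20.
The tighter constraint is the Bay fleet's, so cooperation needs β ≥ 17/22.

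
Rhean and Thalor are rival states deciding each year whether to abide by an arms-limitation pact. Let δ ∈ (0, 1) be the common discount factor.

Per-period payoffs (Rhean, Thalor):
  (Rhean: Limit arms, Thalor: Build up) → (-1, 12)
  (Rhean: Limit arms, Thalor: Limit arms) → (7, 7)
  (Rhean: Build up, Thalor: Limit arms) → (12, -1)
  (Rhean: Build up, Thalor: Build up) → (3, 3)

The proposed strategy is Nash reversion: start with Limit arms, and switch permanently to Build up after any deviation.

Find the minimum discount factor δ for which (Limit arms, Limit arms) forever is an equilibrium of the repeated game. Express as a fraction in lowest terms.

5/9

One-period gain from deviating is 12 − 7 = 5. The loss is 7 − 3 = 4 in every subsequent period, with present value 4·δ/(1−δ).
Deviation is unprofitable when 4·δ/(1−δ) ≥ 5, i.e. δ/(1−δ) ≥ 5/4.
Equivalently δ ≥ 5/(5+4) = 5/9.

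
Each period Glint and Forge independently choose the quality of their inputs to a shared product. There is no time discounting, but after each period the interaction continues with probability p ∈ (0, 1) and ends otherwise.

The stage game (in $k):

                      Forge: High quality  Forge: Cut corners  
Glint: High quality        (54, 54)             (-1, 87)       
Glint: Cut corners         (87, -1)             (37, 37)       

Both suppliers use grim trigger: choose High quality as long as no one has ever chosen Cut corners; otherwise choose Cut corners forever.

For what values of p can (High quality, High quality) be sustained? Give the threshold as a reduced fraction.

33/50

With no time discounting, the continuation probability p plays the role of the discount factor.
Grim-trigger IC: 54/(1−p) ≥ 87 + 37p/(1−p) ⇒ p ≥ (87−54)/(87−37) = 33/50.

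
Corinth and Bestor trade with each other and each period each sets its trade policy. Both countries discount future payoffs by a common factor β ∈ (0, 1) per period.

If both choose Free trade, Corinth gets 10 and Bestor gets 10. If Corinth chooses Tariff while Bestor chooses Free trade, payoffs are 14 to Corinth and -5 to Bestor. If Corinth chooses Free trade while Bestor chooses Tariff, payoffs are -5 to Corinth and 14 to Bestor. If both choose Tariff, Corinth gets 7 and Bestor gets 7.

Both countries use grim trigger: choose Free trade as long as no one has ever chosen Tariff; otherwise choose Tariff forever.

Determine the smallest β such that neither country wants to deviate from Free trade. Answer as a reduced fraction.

4/7

One-period gain from deviating is 14 − 10 = 4. The loss is 10 − 7 = 3 in every subsequent period, with present value 3·β/(1−β).
Deviation is unprofitable when 3·β/(1−β) ≥ 4, i.e. β/(1−β) ≥ 4/3.
Equivalently β ≥ 4/(4+3) = 4/7.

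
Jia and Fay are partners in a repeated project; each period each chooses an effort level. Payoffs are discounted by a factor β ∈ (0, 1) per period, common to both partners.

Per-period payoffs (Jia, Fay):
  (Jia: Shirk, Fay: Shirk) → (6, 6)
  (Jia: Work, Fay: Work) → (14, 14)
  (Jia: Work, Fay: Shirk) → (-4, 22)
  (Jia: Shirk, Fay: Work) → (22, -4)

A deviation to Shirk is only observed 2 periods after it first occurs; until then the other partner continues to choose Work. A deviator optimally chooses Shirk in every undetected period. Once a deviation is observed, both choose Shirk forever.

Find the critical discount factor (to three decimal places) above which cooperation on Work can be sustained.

0.707

The best deviation is to choose Shirk for all 2 undetected periods, earning 22 each, then 6 forever once detected.
Deviation value: 22(1−β^2)/(1−β) + 6β^2/(1−β); cooperation value: 14/(1−β).
IC: 14 ≥ 22(1−β^2) + 6β^2 = 22 − 16β^2.
So β^2 ≥ 8/16 = 1/2, giving β ≥ (1/2)^(1/2) ≈ 0.707.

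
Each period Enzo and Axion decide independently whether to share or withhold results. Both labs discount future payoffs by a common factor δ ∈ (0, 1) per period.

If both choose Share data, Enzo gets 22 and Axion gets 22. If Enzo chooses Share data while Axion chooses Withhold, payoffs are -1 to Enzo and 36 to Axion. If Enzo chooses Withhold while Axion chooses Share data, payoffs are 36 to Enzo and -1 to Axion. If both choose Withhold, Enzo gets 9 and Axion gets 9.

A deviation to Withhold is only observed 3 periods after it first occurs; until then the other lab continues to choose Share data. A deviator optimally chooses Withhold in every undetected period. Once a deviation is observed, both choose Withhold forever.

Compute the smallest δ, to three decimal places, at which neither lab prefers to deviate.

Deviating for the 3 undetected periods gains 36−22 = 14 per period over cooperation, then loses 22−9 = 13 per period forever once punishment starts.
Gain: 14(1 + δ + … + δ^2); loss: 13·δ^3/(1−δ).
No profitable deviation ⇔ 14(1−δ^3) ≤ 13·δ^3, i.e. δ^3 ≥ 14/(14+13) = 14/27.
Hence δ ≥ (14/27)^(1/3) ≈ 0.803.

0.803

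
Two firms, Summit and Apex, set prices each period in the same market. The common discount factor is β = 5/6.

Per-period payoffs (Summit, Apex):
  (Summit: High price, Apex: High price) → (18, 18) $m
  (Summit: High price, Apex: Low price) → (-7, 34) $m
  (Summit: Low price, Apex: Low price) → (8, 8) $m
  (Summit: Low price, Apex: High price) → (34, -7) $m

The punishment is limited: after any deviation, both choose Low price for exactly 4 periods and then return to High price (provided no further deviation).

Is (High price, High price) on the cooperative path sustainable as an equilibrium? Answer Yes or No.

A one-shot deviation gives 34 now, then 8 for 4 periods, then back to 18.
Gain from deviating: (34−18) today; loss: (18−8) in each of the next 4 periods.
No-deviation condition: (18−8)(β+…+β^4) ≥ 34−18, i.e. β+…+β^4 ≥ 8/5.
At β = 5/6: β+…+β^4 = 2.5887 ≥ 1.6000.
So cooperation is sustainable.

Yes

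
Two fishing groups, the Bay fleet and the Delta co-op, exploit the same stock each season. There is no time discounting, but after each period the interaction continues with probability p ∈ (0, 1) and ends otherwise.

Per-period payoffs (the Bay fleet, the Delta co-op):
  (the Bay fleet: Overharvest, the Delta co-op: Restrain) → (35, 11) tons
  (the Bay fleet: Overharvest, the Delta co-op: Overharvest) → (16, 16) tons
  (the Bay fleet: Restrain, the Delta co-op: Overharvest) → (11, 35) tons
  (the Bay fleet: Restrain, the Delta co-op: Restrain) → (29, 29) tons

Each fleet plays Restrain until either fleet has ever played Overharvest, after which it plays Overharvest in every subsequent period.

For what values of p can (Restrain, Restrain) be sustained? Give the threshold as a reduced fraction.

6/19

With no time discounting, the continuation probability p plays the role of the discount factor.
Grim-trigger IC: 29/(1−p) ≥ 35 + 16p/(1−p) ⇒ p ≥ (35−29)/(35−16) = 6/19.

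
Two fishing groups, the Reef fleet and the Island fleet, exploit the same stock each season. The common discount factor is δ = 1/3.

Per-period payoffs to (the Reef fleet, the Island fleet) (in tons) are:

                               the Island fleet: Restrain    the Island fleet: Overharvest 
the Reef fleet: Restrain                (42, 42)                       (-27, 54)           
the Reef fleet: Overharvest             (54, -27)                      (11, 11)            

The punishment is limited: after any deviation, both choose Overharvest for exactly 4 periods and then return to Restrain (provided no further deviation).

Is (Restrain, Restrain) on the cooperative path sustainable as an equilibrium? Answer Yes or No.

Yes

Comparing payoff streams over the 5 periods until play realigns: cooperate → 42(1+δ+…+δ^4); deviate → 54 + 11(δ+…+δ^4).
Cooperation is sustained iff (42−11)(δ+…+δ^4) ≥ 54−42.
δ+…+δ^4 = 1/3·(1−(1/3)^4)/(1−1/3) = 0.4938, and (54−42)/(42−11) = 0.3871.
0.4938 ≥ 0.3871, so cooperation is sustainable.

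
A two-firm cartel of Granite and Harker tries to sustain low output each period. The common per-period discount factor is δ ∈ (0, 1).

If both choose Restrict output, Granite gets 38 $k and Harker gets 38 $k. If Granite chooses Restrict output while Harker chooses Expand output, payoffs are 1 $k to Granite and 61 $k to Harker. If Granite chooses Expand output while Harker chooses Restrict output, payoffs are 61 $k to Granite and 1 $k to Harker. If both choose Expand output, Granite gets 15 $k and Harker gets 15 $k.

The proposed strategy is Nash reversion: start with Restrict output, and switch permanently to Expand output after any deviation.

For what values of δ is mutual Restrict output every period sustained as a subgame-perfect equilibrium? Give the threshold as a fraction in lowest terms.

1/2

One-period gain from deviating is 61 − 38 = 23. The loss is 38 − 15 = 23 in every subsequent period, with present value 23·δ/(1−δ).
Deviation is unprofitable when 23·δ/(1−δ) ≥ 23, i.e. δ/(1−δ) ≥ 1.
Equivalently δ ≥ 23/(23+23) = 1/2.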